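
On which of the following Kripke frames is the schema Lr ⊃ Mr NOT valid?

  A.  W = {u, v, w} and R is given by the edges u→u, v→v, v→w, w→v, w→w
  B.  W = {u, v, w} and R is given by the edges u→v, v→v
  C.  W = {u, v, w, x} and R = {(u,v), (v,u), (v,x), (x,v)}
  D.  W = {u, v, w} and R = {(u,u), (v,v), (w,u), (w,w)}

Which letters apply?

The schema Lr ⊃ Mr is axiom D; it is valid on a frame iff R is serial.
(A) R is serial (every world has an R-successor), so the schema is valid here.
(B) R is not serial (w has no R-successor), so the schema fails here.
(C) R is not serial (w has no R-successor), so the schema fails here.
(D) R is serial (every world has an R-successor), so the schema is valid here.

B, C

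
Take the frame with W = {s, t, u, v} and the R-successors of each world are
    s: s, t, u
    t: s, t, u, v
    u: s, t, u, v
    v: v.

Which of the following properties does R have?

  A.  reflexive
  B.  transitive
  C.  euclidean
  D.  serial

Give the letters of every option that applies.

A, D

(A) reflexive: each world relates to itself.
(B) not transitive: s R t and t R v but not s R v.
(C) not euclidean: t R s and t R v but not s R v.
(D) serial: every world has an R-successor.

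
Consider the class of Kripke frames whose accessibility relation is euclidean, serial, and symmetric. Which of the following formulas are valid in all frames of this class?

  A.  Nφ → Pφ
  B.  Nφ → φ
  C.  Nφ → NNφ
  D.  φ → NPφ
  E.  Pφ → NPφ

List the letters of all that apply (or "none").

A, B, C, D, E

Serial, symmetric and euclidean together give transitive (from symmetry + euclidean) and then reflexive; the relation is an equivalence.
(A) Nφ → Pφ is axiom D, which corresponds to seriality. Every such R is serial — valid.
(B) axiom T: valid iff R is reflexive. Every such R is reflexive — valid.
(C) Nφ → NNφ is axiom 4, which corresponds to transitivity. Every such R is transitive — valid.
(D) φ → NPφ (axiom B) characterises the symmetric frames. Every such R is symmetric — valid.
(E) Pφ → NPφ is axiom 5, which corresponds to the euclidean property. Every such R is euclidean — valid.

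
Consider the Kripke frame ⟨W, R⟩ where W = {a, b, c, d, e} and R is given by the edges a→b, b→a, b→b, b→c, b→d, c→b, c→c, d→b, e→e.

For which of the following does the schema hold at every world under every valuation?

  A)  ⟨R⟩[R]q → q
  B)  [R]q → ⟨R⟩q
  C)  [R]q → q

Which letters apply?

R is not reflexive: not a R a.
R is symmetric: every R-edge is matched by its reverse.
R is serial: every world has an R-successor.
(A) the dual of axiom B: valid iff R is symmetric. R is symmetric — valid.
(B) [R]q → ⟨R⟩q is axiom D; it is valid on a frame exactly when R is serial. R is serial, so valid.
(C) [R]q → q is axiom T; it is valid on a frame exactly when R is reflexive. R is not reflexive, so not valid.

A, B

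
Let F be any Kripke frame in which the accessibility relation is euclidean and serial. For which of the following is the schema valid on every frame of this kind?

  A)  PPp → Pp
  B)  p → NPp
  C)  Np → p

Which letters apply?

(A) PPp → Pp is the dual of axiom 4; it is valid on a frame exactly when R is transitive. Such an R need not be transitive, so not valid.
(B) p → NPp (axiom B) characterises the symmetric frames. Such an R need not be symmetric — not valid.
(C) Np → p is axiom T; it is valid on a frame exactly when R is reflexive. Such an R need not be reflexive, so not valid.

none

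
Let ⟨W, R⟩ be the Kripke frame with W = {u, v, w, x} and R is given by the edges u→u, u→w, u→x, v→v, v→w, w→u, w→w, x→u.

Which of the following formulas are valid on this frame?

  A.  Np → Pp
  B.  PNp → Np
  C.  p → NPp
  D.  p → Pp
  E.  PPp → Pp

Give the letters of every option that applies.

A

R is not reflexive: not x R x.
R is not symmetric: v R w but not w R v.
R is not transitive: v R w and w R u but not v R u.
R is not euclidean: u R w and u R x but not w R x.
R is serial: every world has an R-successor.
(A) Np → Pp is axiom D, which corresponds to seriality. R is serial — valid.
(B) PNp → Np is the dual of axiom 5; it is valid on a frame exactly when R is euclidean. R is not euclidean, so not valid.
(C) p → NPp is axiom B, which corresponds to symmetry. R is not symmetric — not valid.
(D) p → Pp is the dual of axiom T; it is valid on a frame exactly when R is reflexive. R is not reflexive, so not valid.
(E) PPp → Pp is the dual of axiom 4, which corresponds to transitivity. R is not transitive — not valid.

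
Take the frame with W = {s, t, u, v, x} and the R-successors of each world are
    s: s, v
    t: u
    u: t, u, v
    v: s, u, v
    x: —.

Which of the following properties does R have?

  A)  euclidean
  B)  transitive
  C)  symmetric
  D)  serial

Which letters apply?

(A) not euclidean: u R t and u R v but not t R v.
(B) not transitive: s R v and v R u but not s R u.
(C) symmetric: every R-edge is matched by its reverse.
(D) not serial: x has no R-successor.

C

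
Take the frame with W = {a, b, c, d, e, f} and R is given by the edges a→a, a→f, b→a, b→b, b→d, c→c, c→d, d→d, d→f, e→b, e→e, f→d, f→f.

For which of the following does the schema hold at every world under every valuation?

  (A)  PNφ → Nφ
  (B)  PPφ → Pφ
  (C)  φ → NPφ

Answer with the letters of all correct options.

R is not symmetric: a R f but not f R a.
R is not transitive: a R f and f R d but not a R d.
R is not euclidean: a R f and a R a but not f R a.
(A) the dual of axiom 5: valid iff R is euclidean. R is not euclidean — not valid.
(B) the dual of axiom 4: valid iff R is transitive. R is not transitive — not valid.
(C) φ → NPφ is axiom B, which corresponds to symmetry. R is not symmetric — not valid.

none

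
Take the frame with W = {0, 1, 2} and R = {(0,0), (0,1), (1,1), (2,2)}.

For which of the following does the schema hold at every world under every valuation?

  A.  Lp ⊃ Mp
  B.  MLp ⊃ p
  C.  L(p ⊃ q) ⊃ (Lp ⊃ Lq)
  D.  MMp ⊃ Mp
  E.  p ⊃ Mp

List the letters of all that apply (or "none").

R is reflexive: each world relates to itself.
R is not symmetric: 0 R 1 but not 1 R 0.
R is transitive: R is closed under composition.
R is serial: every world has an R-successor.
(A) Lp ⊃ Mp is axiom D; it is valid on a frame exactly when R is serial. R is serial, so valid.
(B) MLp ⊃ p is the dual of axiom B; it is valid on a frame exactly when R is symmetric. R is not symmetric, so not valid.
(C) L(p ⊃ q) ⊃ (Lp ⊃ Lq) is axiom K, valid on every Kripke frame — valid.
(D) MMp ⊃ Mp is the dual of axiom 4, which corresponds to transitivity. R is transitive — valid.
(E) p ⊃ Mp is the dual of axiom T; it is valid on a frame exactly when R is reflexive. R is reflexive, so valid.

A, C, D, E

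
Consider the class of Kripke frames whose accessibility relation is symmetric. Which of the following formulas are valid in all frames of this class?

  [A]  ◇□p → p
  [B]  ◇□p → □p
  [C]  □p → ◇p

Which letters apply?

(A) ◇□p → p is the dual of axiom B; it is valid on a frame exactly when R is symmetric. Every such R is symmetric, so valid.
(B) the dual of axiom 5: valid iff R is euclidean. Such an R need not be euclidean — not valid.
(C) □p → ◇p is axiom D, which corresponds to seriality. Such an R need not be serial — not valid.

A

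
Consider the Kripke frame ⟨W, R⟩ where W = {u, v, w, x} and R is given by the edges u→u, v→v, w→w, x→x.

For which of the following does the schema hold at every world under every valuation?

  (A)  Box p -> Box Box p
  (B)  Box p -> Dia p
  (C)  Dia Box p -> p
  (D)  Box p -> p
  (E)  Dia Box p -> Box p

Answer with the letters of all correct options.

R is reflexive: each world relates to itself.
R is symmetric: every R-edge is matched by its reverse.
R is transitive: R is closed under composition.
R is euclidean: any two R-successors of the same world are R-related.
R is serial: every world has an R-successor.
(A) Box p -> Box Box p (axiom 4) characterises the transitive frames. R is transitive — valid.
(B) Box p -> Dia p (axiom D) characterises the serial frames. R is serial — valid.
(C) the dual of axiom B: valid iff R is symmetric. R is symmetric — valid.
(D) axiom T: valid iff R is reflexive. R is reflexive — valid.
(E) Dia Box p -> Box p is the dual of axiom 5; it is valid on a frame exactly when R is euclidean. R is euclidean, so valid.

A, B, C, D, E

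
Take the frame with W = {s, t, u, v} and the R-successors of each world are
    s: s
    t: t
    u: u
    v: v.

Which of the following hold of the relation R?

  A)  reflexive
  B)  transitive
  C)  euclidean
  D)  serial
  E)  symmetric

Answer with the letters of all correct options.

(A) reflexive: each world relates to itself.
(B) transitive: R is closed under composition.
(C) euclidean: any two R-successors of the same world are R-related.
(D) serial: every world has an R-successor.
(E) symmetric: every R-edge is matched by its reverse.

A, B, C, D, E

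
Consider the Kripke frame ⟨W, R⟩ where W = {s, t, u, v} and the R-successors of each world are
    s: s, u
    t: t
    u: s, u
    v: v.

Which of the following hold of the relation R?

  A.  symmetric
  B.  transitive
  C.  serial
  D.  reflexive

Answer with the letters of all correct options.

A, B, C, D

(A) symmetric: every R-edge is matched by its reverse.
(B) transitive: R is closed under composition.
(C) serial: every world has an R-successor.
(D) reflexive: each world relates to itself.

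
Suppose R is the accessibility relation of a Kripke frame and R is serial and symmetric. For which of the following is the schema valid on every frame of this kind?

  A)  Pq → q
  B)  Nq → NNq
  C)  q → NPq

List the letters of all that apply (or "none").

(A) Pq → q is valid only on frames where every R-edge is a self-loop. Such an R need not be a subset of the identity — not valid.
(B) axiom 4: valid iff R is transitive. Such an R need not be transitive — not valid.
(C) q → NPq is axiom B, which corresponds to symmetry. Every such R is symmetric — valid.

C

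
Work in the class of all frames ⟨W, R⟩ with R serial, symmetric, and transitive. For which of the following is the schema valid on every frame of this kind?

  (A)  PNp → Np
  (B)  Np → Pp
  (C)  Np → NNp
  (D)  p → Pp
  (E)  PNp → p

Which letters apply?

A, B, C, D, E

A serial symmetric transitive relation is reflexive (take any v with uRv; symmetry gives vRu and transitivity gives uRu), hence an equivalence relation.
(A) the dual of axiom 5: valid iff R is euclidean. Every such R is euclidean — valid.
(B) axiom D: valid iff R is serial. Every such R is serial — valid.
(C) axiom 4: valid iff R is transitive. Every such R is transitive — valid.
(D) p → Pp (the dual of axiom T) characterises the reflexive frames. Every such R is reflexive — valid.
(E) the dual of axiom B: valid iff R is symmetric. Every such R is symmetric — valid.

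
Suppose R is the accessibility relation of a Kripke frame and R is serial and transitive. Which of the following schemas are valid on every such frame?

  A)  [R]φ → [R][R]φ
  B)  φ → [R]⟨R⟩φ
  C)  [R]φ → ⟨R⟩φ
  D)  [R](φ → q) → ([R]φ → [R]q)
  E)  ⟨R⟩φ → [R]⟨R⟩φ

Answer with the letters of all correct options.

(A) [R]φ → [R][R]φ is axiom 4, which corresponds to transitivity. Every such R is transitive — valid.
(B) axiom B: valid iff R is symmetric. Such an R need not be symmetric — not valid.
(C) axiom D: valid iff R is serial. Every such R is serial — valid.
(D) [R](φ → q) → ([R]φ → [R]q) is axiom K, valid on every Kripke frame — valid.
(E) ⟨R⟩φ → [R]⟨R⟩φ (axiom 5) characterises the euclidean frames. Such an R need not be euclidean — not valid.

A, C, D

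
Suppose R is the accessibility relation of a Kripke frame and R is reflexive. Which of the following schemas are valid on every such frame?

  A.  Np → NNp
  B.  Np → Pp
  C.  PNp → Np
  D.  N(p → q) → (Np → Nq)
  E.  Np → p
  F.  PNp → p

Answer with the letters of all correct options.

B, D, E

A reflexive relation is serial.
(A) Np → NNp is axiom 4; it is valid on a frame exactly when R is transitive. Such an R need not be transitive, so not valid.
(B) Np → Pp is axiom D; it is valid on a frame exactly when R is serial. Every such R is serial, so valid.
(C) PNp → Np (the dual of axiom 5) characterises the euclidean frames. Such an R need not be euclidean — not valid.
(D) N(p → q) → (Np → Nq) is the K axiom; it holds on all frames — valid.
(E) Np → p (axiom T) characterises the reflexive frames. Every such R is reflexive — valid.
(F) the dual of axiom B: valid iff R is symmetric. Such an R need not be symmetric — not valid.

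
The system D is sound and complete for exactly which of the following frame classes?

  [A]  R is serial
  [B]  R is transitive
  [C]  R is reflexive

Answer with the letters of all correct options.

A

(A) D is sound and complete for exactly this class.
(B) this class determines K4, not D.
(C) this class determines T (= KT), not D.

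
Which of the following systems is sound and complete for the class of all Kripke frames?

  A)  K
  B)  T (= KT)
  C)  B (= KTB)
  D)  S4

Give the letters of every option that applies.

A

(A) K is determined by exactly this class.
(B) T (= KT) is determined by the class of reflexive frames.
(C) B (= KTB) is determined by the class of reflexive and symmetric frames.
(D) S4 is determined by the class of reflexive and transitive frames.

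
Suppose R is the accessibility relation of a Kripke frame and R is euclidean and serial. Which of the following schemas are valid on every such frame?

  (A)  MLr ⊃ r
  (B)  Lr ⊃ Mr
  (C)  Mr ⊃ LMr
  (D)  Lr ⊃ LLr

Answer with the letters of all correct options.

(A) the dual of axiom B: valid iff R is symmetric. Such an R need not be symmetric — not valid.
(B) Lr ⊃ Mr is axiom D, which corresponds to seriality. Every such R is serial — valid.
(C) Mr ⊃ LMr (axiom 5) characterises the euclidean frames. Every such R is euclidean — valid.
(D) Lr ⊃ LLr (axiom 4) characterises the transitive frames. Such an R need not be transitive — not valid.

B, C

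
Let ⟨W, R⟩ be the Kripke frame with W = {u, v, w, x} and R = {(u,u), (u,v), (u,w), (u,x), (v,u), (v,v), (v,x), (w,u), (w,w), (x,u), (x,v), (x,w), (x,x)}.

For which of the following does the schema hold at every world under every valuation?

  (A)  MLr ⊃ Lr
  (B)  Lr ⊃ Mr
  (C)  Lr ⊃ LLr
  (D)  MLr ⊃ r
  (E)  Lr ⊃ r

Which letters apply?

R is reflexive: each world relates to itself.
R is not symmetric: x R w but not w R x.
R is not transitive: v R u and u R w but not v R w.
R is not euclidean: u R v and u R w but not v R w.
R is serial: every world has an R-successor.
(A) the dual of axiom 5: valid iff R is euclidean. R is not euclidean — not valid.
(B) Lr ⊃ Mr is axiom D; it is valid on a frame exactly when R is serial. R is serial, so valid.
(C) Lr ⊃ LLr (axiom 4) characterises the transitive frames. R is not transitive — not valid.
(D) the dual of axiom B: valid iff R is symmetric. R is not symmetric — not valid.
(E) Lr ⊃ r is axiom T; it is valid on a frame exactly when R is reflexive. R is reflexive, so valid.

B, E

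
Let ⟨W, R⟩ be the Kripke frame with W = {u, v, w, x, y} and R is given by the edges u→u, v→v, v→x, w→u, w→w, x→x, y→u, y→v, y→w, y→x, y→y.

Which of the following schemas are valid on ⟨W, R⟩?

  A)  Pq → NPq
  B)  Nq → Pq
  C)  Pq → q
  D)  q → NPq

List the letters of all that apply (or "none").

B

R is not symmetric: v R x but not x R v.
R is not euclidean: v R x and v R v but not x R v.
R is serial: every world has an R-successor.
R is not a subset of the identity: v R x with v ≠ x.
(A) Pq → NPq (axiom 5) characterises the euclidean frames. R is not euclidean — not valid.
(B) Nq → Pq (axiom D) characterises the serial frames. R is serial — valid.
(C) Pq → q is the converse of T; it holds exactly when R ⊆ identity. Here R ⊄ identity — not valid.
(D) q → NPq (axiom B) characterises the symmetric frames. R is not symmetric — not valid.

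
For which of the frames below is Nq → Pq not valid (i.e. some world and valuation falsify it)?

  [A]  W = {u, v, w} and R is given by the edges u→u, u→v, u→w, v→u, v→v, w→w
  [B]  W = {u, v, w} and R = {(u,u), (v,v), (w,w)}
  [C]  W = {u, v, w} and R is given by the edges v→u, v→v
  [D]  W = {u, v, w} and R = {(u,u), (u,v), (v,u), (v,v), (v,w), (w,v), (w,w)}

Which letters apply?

The schema Nq → Pq is axiom D; it is valid on a frame iff R is serial.
(A) R is serial (every world has an R-successor), so the schema is valid here.
(B) R is serial (every world has an R-successor), so the schema is valid here.
(C) R is not serial (u has no R-successor), so the schema fails here.
(D) R is serial (every world has an R-successor), so the schema is valid here.

C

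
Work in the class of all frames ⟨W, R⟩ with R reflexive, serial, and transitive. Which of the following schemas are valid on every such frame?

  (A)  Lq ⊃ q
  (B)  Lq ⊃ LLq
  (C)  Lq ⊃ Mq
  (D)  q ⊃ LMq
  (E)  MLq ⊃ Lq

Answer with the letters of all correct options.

(A) axiom T: valid iff R is reflexive. Every such R is reflexive — valid.
(B) axiom 4: valid iff R is transitive. Every such R is transitive — valid.
(C) Lq ⊃ Mq (axiom D) characterises the serial frames. Every such R is serial — valid.
(D) axiom B: valid iff R is symmetric. Such an R need not be symmetric — not valid.
(E) MLq ⊃ Lq is the dual of axiom 5; it is valid on a frame exactly when R is euclidean. Such an R need not be euclidean, so not valid.

A, B, C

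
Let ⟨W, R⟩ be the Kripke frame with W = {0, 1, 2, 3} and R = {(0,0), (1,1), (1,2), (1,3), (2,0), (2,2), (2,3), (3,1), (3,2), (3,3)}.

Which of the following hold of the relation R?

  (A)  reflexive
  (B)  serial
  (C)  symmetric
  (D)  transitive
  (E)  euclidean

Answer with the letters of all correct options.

A, B

(A) reflexive: each world relates to itself.
(B) serial: every world has an R-successor.
(C) not symmetric: 1 R 2 but not 2 R 1.
(D) not transitive: 1 R 2 and 2 R 0 but not 1 R 0.
(E) not euclidean: 1 R 2 and 1 R 1 but not 2 R 1.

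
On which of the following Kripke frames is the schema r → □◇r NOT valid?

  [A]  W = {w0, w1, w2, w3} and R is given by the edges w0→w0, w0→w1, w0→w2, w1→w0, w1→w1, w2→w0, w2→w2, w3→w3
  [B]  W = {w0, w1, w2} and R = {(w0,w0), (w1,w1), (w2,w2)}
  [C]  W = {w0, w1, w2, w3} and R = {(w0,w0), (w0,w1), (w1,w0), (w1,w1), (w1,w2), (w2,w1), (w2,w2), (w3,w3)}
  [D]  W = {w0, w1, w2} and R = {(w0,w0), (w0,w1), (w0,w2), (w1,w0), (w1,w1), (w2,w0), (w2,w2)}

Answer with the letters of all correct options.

none

The schema r → □◇r is axiom B; it is valid on a frame iff R is symmetric.
(A) R is symmetric (every R-edge is matched by its reverse), so the schema is valid here.
(B) R is symmetric (every R-edge is matched by its reverse), so the schema is valid here.
(C) R is symmetric (every R-edge is matched by its reverse), so the schema is valid here.
(D) R is symmetric (every R-edge is matched by its reverse), so the schema is valid here.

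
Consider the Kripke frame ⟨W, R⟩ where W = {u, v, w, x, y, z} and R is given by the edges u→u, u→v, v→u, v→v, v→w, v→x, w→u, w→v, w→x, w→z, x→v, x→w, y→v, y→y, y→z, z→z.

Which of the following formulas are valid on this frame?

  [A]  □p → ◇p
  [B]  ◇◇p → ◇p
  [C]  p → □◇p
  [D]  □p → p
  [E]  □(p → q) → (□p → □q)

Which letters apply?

R is not reflexive: not w R w.
R is not symmetric: w R u but not u R w.
R is not transitive: u R v and v R w but not u R w.
R is serial: every world has an R-successor.
(A) □p → ◇p is axiom D; it is valid on a frame exactly when R is serial. R is serial, so valid.
(B) the dual of axiom 4: valid iff R is transitive. R is not transitive — not valid.
(C) p → □◇p is axiom B, which corresponds to symmetry. R is not symmetric — not valid.
(D) □p → p (axiom T) characterises the reflexive frames. R is not reflexive — not valid.
(E) □(p → q) → (□p → □q) is axiom K, valid on every Kripke frame — valid.

A, E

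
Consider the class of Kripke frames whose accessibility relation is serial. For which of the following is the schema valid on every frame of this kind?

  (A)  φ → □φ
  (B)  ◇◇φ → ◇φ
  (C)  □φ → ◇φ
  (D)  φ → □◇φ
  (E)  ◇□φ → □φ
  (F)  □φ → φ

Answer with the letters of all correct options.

(A) φ → □φ is valid only on frames where every R-edge is a self-loop. Such an R need not be a subset of the identity — not valid.
(B) ◇◇φ → ◇φ is the dual of axiom 4, which corresponds to transitivity. Such an R need not be transitive — not valid.
(C) □φ → ◇φ is axiom D, which corresponds to seriality. Every such R is serial — valid.
(D) φ → □◇φ is axiom B; it is valid on a frame exactly when R is symmetric. Such an R need not be symmetric, so not valid.
(E) ◇□φ → □φ is the dual of axiom 5, which corresponds to the euclidean property. Such an R need not be euclidean — not valid.
(F) □φ → φ (axiom T) characterises the reflexive frames. Such an R need not be reflexive — not valid.

C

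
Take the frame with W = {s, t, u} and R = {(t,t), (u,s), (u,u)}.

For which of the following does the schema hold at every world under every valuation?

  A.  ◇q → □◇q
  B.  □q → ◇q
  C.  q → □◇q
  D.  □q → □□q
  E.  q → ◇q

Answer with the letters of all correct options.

D

R is not reflexive: not s R s.
R is not symmetric: u R s but not s R u.
R is transitive: R is closed under composition.
R is not euclidean: u R s and u R u but not s R u.
R is not serial: s has no R-successor.
(A) ◇q → □◇q (axiom 5) characterises the euclidean frames. R is not euclidean — not valid.
(B) □q → ◇q is axiom D; it is valid on a frame exactly when R is serial. R is not serial, so not valid.
(C) q → □◇q (axiom B) characterises the symmetric frames. R is not symmetric — not valid.
(D) axiom 4: valid iff R is transitive. R is transitive — valid.
(E) q → ◇q (the dual of axiom T) characterises the reflexive frames. R is not reflexive — not valid.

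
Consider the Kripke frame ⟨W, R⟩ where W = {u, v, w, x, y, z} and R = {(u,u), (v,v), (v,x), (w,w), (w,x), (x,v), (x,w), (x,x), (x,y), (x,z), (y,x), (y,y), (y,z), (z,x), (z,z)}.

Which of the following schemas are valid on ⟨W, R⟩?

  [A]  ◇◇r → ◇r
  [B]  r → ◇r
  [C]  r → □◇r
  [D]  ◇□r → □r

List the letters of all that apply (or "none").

B

R is reflexive: each world relates to itself.
R is not symmetric: y R z but not z R y.
R is not transitive: v R x and x R w but not v R w.
R is not euclidean: x R v and x R w but not v R w.
(A) the dual of axiom 4: valid iff R is transitive. R is not transitive — not valid.
(B) the dual of axiom T: valid iff R is reflexive. R is reflexive — valid.
(C) r → □◇r is axiom B, which corresponds to symmetry. R is not symmetric — not valid.
(D) ◇□r → □r is the dual of axiom 5, which corresponds to the euclidean property. R is not euclidean — not valid.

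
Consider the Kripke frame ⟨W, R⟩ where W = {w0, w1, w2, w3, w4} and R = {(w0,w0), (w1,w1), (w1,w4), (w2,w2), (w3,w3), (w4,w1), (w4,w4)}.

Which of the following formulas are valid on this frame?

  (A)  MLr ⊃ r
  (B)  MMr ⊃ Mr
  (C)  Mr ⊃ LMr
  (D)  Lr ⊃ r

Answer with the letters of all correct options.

R is reflexive: each world relates to itself.
R is symmetric: every R-edge is matched by its reverse.
R is transitive: R is closed under composition.
R is euclidean: any two R-successors of the same world are R-related.
(A) MLr ⊃ r (the dual of axiom B) characterises the symmetric frames. R is symmetric — valid.
(B) MMr ⊃ Mr is the dual of axiom 4, which corresponds to transitivity. R is transitive — valid.
(C) Mr ⊃ LMr (axiom 5) characterises the euclidean frames. R is euclidean — valid.
(D) Lr ⊃ r is axiom T, which corresponds to reflexivity. R is reflexive — valid.

A, B, C, D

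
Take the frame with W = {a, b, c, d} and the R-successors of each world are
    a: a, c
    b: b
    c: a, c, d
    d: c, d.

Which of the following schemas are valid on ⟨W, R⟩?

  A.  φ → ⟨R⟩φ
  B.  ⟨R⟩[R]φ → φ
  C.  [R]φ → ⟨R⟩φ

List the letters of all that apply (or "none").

A, B, C

R is reflexive: each world relates to itself.
R is symmetric: every R-edge is matched by its reverse.
R is serial: every world has an R-successor.
(A) φ → ⟨R⟩φ (the dual of axiom T) characterises the reflexive frames. R is reflexive — valid.
(B) ⟨R⟩[R]φ → φ is the dual of axiom B; it is valid on a frame exactly when R is symmetric. R is symmetric, so valid.
(C) [R]φ → ⟨R⟩φ is axiom D, which corresponds to seriality. R is serial — valid.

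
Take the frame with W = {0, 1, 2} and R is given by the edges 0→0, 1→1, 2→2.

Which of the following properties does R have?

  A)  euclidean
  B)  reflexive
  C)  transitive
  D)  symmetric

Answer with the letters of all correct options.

(A) euclidean: any two R-successors of the same world are R-related.
(B) reflexive: each world relates to itself.
(C) transitive: R is closed under composition.
(D) symmetric: every R-edge is matched by its reverse.

A, B, C, D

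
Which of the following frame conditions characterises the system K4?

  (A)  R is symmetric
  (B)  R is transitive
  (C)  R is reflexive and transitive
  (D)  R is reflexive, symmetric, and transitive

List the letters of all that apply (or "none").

B

(A) this class determines KB, not K4.
(B) K4 is sound and complete for exactly this class.
(C) this class determines S4, not K4.
(D) this class determines S5, not K4.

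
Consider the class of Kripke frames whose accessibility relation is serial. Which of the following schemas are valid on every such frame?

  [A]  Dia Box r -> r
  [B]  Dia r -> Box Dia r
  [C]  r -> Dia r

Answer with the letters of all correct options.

none

(A) the dual of axiom B: valid iff R is symmetric. Such an R need not be symmetric — not valid.
(B) Dia r -> Box Dia r is axiom 5, which corresponds to the euclidean property. Such an R need not be euclidean — not valid.
(C) the dual of axiom T: valid iff R is reflexive. Such an R need not be reflexive — not valid.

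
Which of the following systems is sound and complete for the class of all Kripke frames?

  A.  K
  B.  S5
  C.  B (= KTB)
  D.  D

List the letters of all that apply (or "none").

(A) K is determined by exactly this class.
(B) S5 is determined by the class of reflexive, symmetric, and transitive frames.
(C) B (= KTB) is determined by the class of reflexive and symmetric frames.
(D) D is determined by the class of serial frames.

A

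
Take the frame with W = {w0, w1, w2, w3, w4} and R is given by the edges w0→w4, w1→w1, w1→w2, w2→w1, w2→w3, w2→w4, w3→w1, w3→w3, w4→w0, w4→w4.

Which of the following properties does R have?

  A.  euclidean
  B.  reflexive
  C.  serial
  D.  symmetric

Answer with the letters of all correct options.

(A) not euclidean: w2 R w1 and w2 R w3 but not w1 R w3.
(B) not reflexive: not w0 R w0.
(C) serial: every world has an R-successor.
(D) not symmetric: w2 R w3 but not w3 R w2.

C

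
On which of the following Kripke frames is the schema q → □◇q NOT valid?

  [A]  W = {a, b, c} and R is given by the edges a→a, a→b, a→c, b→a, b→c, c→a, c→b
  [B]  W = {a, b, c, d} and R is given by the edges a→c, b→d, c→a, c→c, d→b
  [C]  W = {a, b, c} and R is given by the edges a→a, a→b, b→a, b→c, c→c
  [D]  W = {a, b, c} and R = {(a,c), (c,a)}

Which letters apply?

The schema q → □◇q is axiom B; it is valid on a frame iff R is symmetric.
(A) R is symmetric (every R-edge is matched by its reverse), so the schema is valid here.
(B) R is symmetric (every R-edge is matched by its reverse), so the schema is valid here.
(C) R is not symmetric (b R c but not c R b), so the schema fails here.
(D) R is symmetric (every R-edge is matched by its reverse), so the schema is valid here.

C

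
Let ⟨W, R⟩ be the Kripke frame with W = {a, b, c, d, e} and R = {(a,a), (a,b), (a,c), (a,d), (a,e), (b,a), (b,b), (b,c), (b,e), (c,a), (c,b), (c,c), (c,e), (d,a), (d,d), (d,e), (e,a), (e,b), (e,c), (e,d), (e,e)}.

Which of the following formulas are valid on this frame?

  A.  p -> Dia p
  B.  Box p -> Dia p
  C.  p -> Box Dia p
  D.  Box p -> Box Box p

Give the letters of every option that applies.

R is reflexive: each world relates to itself.
R is symmetric: every R-edge is matched by its reverse.
R is not transitive: b R a and a R d but not b R d.
R is serial: every world has an R-successor.
(A) p -> Dia p is the dual of axiom T, which corresponds to reflexivity. R is reflexive — valid.
(B) Box p -> Dia p is axiom D, which corresponds to seriality. R is serial — valid.
(C) p -> Box Dia p is axiom B; it is valid on a frame exactly when R is symmetric. R is symmetric, so valid.
(D) Box p -> Box Box p is axiom 4; it is valid on a frame exactly when R is transitive. R is not transitive, so not valid.

A, B, C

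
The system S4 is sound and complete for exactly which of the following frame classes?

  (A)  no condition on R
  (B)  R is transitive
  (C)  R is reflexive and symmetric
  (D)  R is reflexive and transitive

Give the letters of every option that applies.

(A) this class determines K, not S4.
(B) this class determines K4, not S4.
(C) this class determines B (= KTB), not S4.
(D) S4 is sound and complete for exactly this class.

D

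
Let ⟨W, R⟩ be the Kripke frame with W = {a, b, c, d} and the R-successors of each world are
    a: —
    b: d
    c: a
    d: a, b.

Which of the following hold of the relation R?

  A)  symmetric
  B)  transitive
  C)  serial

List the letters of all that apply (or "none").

(A) not symmetric: c R a but not a R c.
(B) not transitive: b R d and d R a but not b R a.
(C) not serial: a has no R-successor.

none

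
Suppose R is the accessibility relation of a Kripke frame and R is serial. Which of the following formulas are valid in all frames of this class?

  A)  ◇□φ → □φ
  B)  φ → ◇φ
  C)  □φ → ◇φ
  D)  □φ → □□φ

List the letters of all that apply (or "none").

(A) ◇□φ → □φ is the dual of axiom 5, which corresponds to the euclidean property. Such an R need not be euclidean — not valid.
(B) φ → ◇φ (the dual of axiom T) characterises the reflexive frames. Such an R need not be reflexive — not valid.
(C) □φ → ◇φ (axiom D) characterises the serial frames. Every such R is serial — valid.
(D) □φ → □□φ is axiom 4; it is valid on a frame exactly when R is transitive. Such an R need not be transitive, so not valid.

C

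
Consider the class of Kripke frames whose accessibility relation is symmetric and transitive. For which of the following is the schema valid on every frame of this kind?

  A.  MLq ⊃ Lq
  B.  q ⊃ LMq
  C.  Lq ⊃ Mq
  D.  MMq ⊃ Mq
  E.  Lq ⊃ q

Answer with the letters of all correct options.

A symmetric transitive relation is euclidean (uRv and uRw give vRu by symmetry, then vRw by transitivity).
(A) the dual of axiom 5: valid iff R is euclidean. Every such R is euclidean — valid.
(B) q ⊃ LMq is axiom B, which corresponds to symmetry. Every such R is symmetric — valid.
(C) Lq ⊃ Mq is axiom D, which corresponds to seriality. Such an R need not be serial — not valid.
(D) MMq ⊃ Mq (the dual of axiom 4) characterises the transitive frames. Every such R is transitive — valid.
(E) Lq ⊃ q is axiom T; it is valid on a frame exactly when R is reflexive. Such an R need not be reflexive, so not valid.

A, B, D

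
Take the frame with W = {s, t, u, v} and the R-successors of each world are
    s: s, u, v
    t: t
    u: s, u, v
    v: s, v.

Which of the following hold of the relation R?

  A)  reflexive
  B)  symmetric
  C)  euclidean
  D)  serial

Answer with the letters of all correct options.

A, D

(A) reflexive: each world relates to itself.
(B) not symmetric: u R v but not v R u.
(C) not euclidean: s R v and s R u but not v R u.
(D) serial: every world has an R-successor.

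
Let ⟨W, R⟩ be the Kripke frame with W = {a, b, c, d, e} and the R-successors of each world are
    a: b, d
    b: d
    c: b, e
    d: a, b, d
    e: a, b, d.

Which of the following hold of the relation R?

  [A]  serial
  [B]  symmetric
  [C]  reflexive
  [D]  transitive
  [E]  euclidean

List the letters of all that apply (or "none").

A

(A) serial: every world has an R-successor.
(B) not symmetric: a R b but not b R a.
(C) not reflexive: not a R a.
(D) not transitive: a R d and d R a but not a R a.
(E) not euclidean: c R b and c R e but not b R e.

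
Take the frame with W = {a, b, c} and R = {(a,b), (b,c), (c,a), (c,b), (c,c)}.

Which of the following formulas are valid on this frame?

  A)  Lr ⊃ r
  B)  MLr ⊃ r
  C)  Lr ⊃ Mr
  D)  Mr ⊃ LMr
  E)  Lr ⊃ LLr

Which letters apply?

R is not reflexive: not a R a.
R is not symmetric: a R b but not b R a.
R is not transitive: a R b and b R c but not a R c.
R is not euclidean: c R a and c R c but not a R c.
R is serial: every world has an R-successor.
(A) Lr ⊃ r is axiom T; it is valid on a frame exactly when R is reflexive. R is not reflexive, so not valid.
(B) MLr ⊃ r is the dual of axiom B, which corresponds to symmetry. R is not symmetric — not valid.
(C) Lr ⊃ Mr is axiom D; it is valid on a frame exactly when R is serial. R is serial, so valid.
(D) axiom 5: valid iff R is euclidean. R is not euclidean — not valid.
(E) Lr ⊃ LLr is axiom 4, which corresponds to transitivity. R is not transitive — not valid.

C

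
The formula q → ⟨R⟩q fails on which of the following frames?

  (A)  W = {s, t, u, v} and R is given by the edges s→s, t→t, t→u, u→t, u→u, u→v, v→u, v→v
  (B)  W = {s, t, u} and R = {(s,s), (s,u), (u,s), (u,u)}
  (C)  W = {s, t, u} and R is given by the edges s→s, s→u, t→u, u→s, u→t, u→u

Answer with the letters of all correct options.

B, C

The schema q → ⟨R⟩q is the dual of axiom T; it is valid on a frame iff R is reflexive.
(A) R is reflexive (each world relates to itself), so the schema is valid here.
(B) R is not reflexive (not t R t), so the schema fails here.
(C) R is not reflexive (not t R t), so the schema fails here.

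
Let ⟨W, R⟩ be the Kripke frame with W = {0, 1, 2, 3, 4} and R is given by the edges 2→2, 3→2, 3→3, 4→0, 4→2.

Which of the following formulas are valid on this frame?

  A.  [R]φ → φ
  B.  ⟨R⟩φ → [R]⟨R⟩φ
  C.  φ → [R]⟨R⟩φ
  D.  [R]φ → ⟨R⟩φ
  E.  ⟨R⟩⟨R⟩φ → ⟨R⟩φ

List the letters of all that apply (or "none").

E

R is not reflexive: not 0 R 0.
R is not symmetric: 3 R 2 but not 2 R 3.
R is transitive: R is closed under composition.
R is not euclidean: 3 R 2 and 3 R 3 but not 2 R 3.
R is not serial: 0 has no R-successor.
(A) [R]φ → φ is axiom T, which corresponds to reflexivity. R is not reflexive — not valid.
(B) ⟨R⟩φ → [R]⟨R⟩φ (axiom 5) characterises the euclidean frames. R is not euclidean — not valid.
(C) φ → [R]⟨R⟩φ (axiom B) characterises the symmetric frames. R is not symmetric — not valid.
(D) [R]φ → ⟨R⟩φ is axiom D; it is valid on a frame exactly when R is serial. R is not serial, so not valid.
(E) ⟨R⟩⟨R⟩φ → ⟨R⟩φ is the dual of axiom 4; it is valid on a frame exactly when R is transitive. R is transitive, so valid.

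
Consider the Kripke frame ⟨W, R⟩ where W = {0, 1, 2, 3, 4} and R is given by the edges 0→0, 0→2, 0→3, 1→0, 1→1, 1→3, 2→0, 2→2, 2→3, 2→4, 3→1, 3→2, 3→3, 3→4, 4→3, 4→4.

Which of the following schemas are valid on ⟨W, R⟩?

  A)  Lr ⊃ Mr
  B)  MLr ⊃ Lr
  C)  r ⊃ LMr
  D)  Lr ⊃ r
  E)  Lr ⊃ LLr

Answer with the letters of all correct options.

A, D

R is reflexive: each world relates to itself.
R is not symmetric: 0 R 3 but not 3 R 0.
R is not transitive: 0 R 2 and 2 R 4 but not 0 R 4.
R is not euclidean: 0 R 3 and 0 R 0 but not 3 R 0.
R is serial: every world has an R-successor.
(A) axiom D: valid iff R is serial. R is serial — valid.
(B) MLr ⊃ Lr is the dual of axiom 5; it is valid on a frame exactly when R is euclidean. R is not euclidean, so not valid.
(C) r ⊃ LMr is axiom B, which corresponds to symmetry. R is not symmetric — not valid.
(D) Lr ⊃ r is axiom T; it is valid on a frame exactly when R is reflexive. R is reflexive, so valid.
(E) axiom 4: valid iff R is transitive. R is not transitive — not valid.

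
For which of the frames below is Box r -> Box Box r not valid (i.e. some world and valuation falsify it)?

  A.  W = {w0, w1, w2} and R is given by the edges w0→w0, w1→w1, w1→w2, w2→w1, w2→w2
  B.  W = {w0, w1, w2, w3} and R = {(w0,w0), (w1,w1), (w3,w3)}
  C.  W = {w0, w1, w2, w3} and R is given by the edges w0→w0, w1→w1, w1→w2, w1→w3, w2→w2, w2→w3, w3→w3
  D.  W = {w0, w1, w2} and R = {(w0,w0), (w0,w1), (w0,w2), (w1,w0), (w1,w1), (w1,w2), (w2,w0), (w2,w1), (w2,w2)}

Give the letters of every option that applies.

The schema Box r -> Box Box r is axiom 4; it is valid on a frame iff R is transitive.
(A) R is transitive (R is closed under composition), so the schema is valid here.
(B) R is transitive (R is closed under composition), so the schema is valid here.
(C) R is transitive (R is closed under composition), so the schema is valid here.
(D) R is transitive (R is closed under composition), so the schema is valid here.

none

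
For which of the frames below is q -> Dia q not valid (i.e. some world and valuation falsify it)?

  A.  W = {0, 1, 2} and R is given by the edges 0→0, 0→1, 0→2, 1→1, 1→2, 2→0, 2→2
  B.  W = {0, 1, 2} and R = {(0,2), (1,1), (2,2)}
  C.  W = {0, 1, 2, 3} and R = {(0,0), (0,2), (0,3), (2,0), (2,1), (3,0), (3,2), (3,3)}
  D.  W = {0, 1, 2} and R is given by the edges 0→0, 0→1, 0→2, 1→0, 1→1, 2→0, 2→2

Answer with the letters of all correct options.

The schema q -> Dia q is the dual of axiom T; it is valid on a frame iff R is reflexive.
(A) R is reflexive (each world relates to itself), so the schema is valid here.
(B) R is not reflexive (not 0 R 0), so the schema fails here.
(C) R is not reflexive (not 1 R 1), so the schema fails here.
(D) R is reflexive (each world relates to itself), so the schema is valid here.

B, C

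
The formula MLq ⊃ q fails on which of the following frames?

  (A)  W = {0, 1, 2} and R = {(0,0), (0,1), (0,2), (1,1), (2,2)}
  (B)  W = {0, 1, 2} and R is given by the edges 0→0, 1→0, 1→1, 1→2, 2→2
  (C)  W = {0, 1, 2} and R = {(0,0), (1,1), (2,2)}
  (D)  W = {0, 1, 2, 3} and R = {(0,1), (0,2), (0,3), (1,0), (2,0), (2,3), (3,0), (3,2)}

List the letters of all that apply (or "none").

A, B

The schema MLq ⊃ q is the dual of axiom B; it is valid on a frame iff R is symmetric.
(A) R is not symmetric (0 R 1 but not 1 R 0), so the schema fails here.
(B) R is not symmetric (1 R 0 but not 0 R 1), so the schema fails here.
(C) R is symmetric (every R-edge is matched by its reverse), so the schema is valid here.
(D) R is symmetric (every R-edge is matched by its reverse), so the schema is valid here.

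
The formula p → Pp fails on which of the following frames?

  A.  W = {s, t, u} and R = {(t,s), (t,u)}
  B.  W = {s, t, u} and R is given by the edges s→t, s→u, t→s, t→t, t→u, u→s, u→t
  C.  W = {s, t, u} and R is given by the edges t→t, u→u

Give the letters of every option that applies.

A, B, C

The schema p → Pp is the dual of axiom T; it is valid on a frame iff R is reflexive.
(A) R is not reflexive (not s R s), so the schema fails here.
(B) R is not reflexive (not s R s), so the schema fails here.
(C) R is not reflexive (not s R s), so the schema fails here.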